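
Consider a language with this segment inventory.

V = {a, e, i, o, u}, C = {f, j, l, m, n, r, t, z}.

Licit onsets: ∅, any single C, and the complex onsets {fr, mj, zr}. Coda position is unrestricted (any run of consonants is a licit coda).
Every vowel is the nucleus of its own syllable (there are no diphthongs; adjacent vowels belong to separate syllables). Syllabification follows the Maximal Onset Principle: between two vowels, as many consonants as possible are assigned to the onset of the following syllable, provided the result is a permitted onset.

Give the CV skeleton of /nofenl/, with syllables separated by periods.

Vowels present: o, e; each is a nucleus, giving 2 syllables.
V1 /o/ – V2 /e/: just /f/ — single C goes to the following onset.
Syllabification: no.fenl.
Mapping each syllable to C/V: /no/ → CV, /fenl/ → CVCC.

CV.CVCC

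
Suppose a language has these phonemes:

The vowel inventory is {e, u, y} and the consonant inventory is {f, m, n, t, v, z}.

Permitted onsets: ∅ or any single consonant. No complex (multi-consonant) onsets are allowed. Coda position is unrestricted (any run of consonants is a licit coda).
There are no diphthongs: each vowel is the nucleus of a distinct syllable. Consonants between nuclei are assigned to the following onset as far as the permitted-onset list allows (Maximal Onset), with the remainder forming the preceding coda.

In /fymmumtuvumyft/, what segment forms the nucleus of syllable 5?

Vowels present: y, u, u, u, y; each is a nucleus, giving 5 syllables.
The fifth nucleus (vowel 5 from the left) is /y/.

y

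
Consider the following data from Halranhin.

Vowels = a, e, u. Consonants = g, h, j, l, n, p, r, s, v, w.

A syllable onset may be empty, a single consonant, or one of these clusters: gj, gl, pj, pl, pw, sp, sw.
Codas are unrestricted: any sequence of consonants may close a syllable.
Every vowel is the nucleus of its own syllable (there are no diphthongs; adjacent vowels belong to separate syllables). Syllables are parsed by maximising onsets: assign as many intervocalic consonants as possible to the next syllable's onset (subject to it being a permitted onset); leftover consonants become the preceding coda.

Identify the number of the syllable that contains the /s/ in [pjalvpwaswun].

Vowels present: a, a, u; each is a nucleus, giving 3 syllables.
V1 /a/ – V2 /a/: /lvpw/ splits as /lv/ + /pw/ (/pw/ is the longest suffix that is a licit onset).
V2 /a/ – V3 /u/: /sw/ — entire cluster is a permitted onset → onset /sw/, coda ∅.
Result: pjalv.pwa.swun.
The /s/ is in the onset of syllable 3 (/swun/).

3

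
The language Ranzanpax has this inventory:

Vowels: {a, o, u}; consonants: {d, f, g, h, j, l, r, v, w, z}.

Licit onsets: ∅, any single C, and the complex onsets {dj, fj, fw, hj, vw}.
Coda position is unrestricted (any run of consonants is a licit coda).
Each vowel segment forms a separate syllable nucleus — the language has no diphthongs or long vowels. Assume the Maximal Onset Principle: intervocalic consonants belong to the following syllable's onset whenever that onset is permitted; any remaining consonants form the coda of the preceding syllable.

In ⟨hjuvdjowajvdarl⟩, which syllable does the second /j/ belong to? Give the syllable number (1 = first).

2

Nuclei (vowels): u, o, a, a → 4 syllables.
Between /u/ (V1) and /o/ (V2): /vdj/ splits as /v/ + /dj/ (/dj/ is the longest suffix that is a licit onset).
Between /o/ (V2) and /a/ (V3): /w/ is a single consonant, so it becomes the next onset.
Between /a/ (V3) and /a/ (V4): cluster /jvd/ — the longest permitted-onset suffix is /d/; onset = /d/, preceding coda = /jv/.
Putting it together: hjuv.djo.wajv.darl.
The second /j/ is in the onset of syllable 2 (/djo/).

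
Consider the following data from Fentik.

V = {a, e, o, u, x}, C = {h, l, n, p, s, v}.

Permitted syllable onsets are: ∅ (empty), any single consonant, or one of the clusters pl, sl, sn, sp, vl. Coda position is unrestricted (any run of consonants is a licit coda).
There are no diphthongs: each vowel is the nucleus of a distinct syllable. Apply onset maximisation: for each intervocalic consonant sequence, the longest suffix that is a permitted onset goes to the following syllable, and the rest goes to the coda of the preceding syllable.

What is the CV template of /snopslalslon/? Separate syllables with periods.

CCVC.CCVC.CCVC

The vowels are o, a, o — 3 nuclei, so 3 syllables.
Between /o/ (V1) and /a/ (V2): /psl/ — longest licit onset from the right is /sl/, leaving /p/ as coda.
Between /a/ (V2) and /o/ (V3): cluster /lsl/ — the longest permitted-onset suffix is /sl/; onset = /sl/, preceding coda = /l/.
Syllabification: snop.slal.slon.
Mapping each syllable to C/V: /snop/ → CCVC, /slal/ → CCVC, /slon/ → CCVC.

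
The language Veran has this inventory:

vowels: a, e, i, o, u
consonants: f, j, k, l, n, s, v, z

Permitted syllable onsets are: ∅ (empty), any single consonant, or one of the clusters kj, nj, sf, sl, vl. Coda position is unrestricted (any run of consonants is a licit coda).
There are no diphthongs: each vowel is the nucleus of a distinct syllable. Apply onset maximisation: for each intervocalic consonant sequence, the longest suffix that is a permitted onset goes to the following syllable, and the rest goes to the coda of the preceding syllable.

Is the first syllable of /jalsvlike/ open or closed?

Nuclei (vowels): a, i, e → 3 syllables.
V1 /a/ – V2 /i/: /lsvl/ splits as /ls/ + /vl/ (/vl/ is the longest suffix that is a licit onset).
V2 /i/ – V3 /e/: /k/ is a single consonant, so it becomes the next onset.
Result: jals.vli.ke.
Syllable 1 is /jals/ with coda /ls/, so it is closed.

closed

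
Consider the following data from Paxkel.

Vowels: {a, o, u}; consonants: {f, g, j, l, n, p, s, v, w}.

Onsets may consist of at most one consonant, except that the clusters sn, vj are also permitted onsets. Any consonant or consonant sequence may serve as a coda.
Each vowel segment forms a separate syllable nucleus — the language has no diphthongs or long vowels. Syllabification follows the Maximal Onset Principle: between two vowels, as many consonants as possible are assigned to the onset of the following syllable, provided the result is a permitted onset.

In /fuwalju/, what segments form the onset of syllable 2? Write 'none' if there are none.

w

The vowels are u, a, u — 3 nuclei, so 3 syllables.
V1 /u/ – V2 /a/: /w/ → onset of the next syllable (single consonants are always licit onsets).
V2 /a/ – V3 /u/: /lj/; trying suffixes from longest down, /j/ is the first permitted one, so coda /l/ | onset /j/.
So the parse is fu.wal.ju.
Syllable 2 is /wal/: onset /w/, nucleus /a/, coda /l/.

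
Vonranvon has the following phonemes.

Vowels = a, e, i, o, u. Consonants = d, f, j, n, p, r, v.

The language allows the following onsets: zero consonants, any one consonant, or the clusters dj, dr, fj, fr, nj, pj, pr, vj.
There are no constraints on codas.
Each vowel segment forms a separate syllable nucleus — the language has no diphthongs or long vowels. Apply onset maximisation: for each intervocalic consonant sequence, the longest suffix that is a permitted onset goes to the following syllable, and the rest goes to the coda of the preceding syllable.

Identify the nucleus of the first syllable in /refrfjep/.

The vowels are e, e — 2 nuclei, so 2 syllables.
The first nucleus (vowel 1 from the left) is /e/.

e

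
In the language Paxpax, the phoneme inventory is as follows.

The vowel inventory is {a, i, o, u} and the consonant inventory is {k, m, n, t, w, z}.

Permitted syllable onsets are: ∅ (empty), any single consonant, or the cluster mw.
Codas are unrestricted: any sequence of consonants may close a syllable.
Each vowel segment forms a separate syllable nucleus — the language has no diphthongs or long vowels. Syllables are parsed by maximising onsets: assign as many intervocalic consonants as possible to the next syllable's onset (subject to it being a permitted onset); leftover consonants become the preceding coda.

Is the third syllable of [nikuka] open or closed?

open

The vowels are i, u, a — 3 nuclei, so 3 syllables.
V1 /i/ – V2 /u/: /k/ → onset of the next syllable (single consonants are always licit onsets).
V2 /u/ – V3 /a/: /k/ is a single consonant, so it becomes the next onset.
Putting it together: ni.ku.ka.
Syllable 3 is /ka/; it ends in its nucleus with no coda, so it is open.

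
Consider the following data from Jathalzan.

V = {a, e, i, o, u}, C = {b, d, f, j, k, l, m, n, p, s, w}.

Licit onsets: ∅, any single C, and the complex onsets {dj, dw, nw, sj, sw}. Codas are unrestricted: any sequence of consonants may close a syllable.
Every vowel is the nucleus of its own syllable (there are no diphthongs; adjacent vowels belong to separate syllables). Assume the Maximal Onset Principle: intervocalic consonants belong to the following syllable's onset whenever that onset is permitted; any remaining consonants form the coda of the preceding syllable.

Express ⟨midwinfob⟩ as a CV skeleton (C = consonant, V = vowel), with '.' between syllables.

CV.CCVC.CVC

The vowels are i, i, o — 3 nuclei, so 3 syllables.
V1 /i/ – V2 /i/: cluster /dw/ — /dw/ is itself a permitted onset, so the whole cluster goes right; preceding coda = ∅.
V2 /i/ – V3 /o/: cluster /nf/ — the longest permitted-onset suffix is /f/; onset = /f/, preceding coda = /n/.
Putting it together: mi.dwin.fob.
Mapping each syllable to C/V: /mi/ → CV, /dwin/ → CCVC, /fob/ → CVC.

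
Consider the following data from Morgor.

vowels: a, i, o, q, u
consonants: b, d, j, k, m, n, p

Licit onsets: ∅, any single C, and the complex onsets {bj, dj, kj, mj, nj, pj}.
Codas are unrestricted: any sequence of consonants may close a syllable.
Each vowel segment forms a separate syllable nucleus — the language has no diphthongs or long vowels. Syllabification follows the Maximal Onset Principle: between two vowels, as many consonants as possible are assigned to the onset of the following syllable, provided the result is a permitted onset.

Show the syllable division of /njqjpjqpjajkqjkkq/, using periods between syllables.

njqj.pjq.pjaj.kqjk.kq

The vowels are q, q, a, q, q — 5 nuclei, so 5 syllables.
V1 /q/ – V2 /q/: cluster /jpj/ — the longest permitted-onset suffix is /pj/; onset = /pj/, preceding coda = /j/.
V2 /q/ – V3 /a/: /pj/ is a licit onset in full, so it all attaches to the next syllable.
V3 /a/ – V4 /q/: cluster /jk/ — the longest permitted-onset suffix is /k/; onset = /k/, preceding coda = /j/.
V4 /q/ – V5 /q/: /jkk/; trying suffixes from longest down, /k/ is the first permitted one, so coda /jk/ | onset /k/.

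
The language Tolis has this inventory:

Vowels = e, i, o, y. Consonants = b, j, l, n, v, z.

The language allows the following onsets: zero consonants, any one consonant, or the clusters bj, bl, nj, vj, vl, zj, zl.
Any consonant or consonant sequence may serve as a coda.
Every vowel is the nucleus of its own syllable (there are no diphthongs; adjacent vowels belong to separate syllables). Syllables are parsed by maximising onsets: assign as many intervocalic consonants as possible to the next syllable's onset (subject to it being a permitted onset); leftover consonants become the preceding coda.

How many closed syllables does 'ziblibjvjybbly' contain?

2

The vowels are i, i, y, y — 4 nuclei, so 4 syllables.
σ1/σ2 boundary: /bl/ — entire cluster is a permitted onset → onset /bl/, coda ∅.
σ2/σ3 boundary: /bjvj/ splits as /bj/ + /vj/ (/vj/ is the longest suffix that is a licit onset).
σ3/σ4 boundary: /bbl/; trying suffixes from longest down, /bl/ is the first permitted one, so coda /b/ | onset /bl/.
Putting it together: zi.blibj.vjyb.bly.
Classifying each syllable: /zi/ (open), /blibj/ (closed), /vjyb/ (closed), /bly/ (open).
Closed syllables: 2.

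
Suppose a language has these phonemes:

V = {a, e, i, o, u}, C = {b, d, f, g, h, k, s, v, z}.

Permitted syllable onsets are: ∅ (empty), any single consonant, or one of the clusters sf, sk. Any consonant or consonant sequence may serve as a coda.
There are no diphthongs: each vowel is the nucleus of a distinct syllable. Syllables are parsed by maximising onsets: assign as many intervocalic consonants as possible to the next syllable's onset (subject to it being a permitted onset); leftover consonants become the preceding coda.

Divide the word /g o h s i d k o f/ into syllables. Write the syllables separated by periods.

The vowels are o, i, o — 3 nuclei, so 3 syllables.
Between /o/ (V1) and /i/ (V2): /hs/ splits as /h/ + /s/ (/s/ is the longest suffix that is a licit onset).
Between /i/ (V2) and /o/ (V3): /dk/ — longest licit onset from the right is /k/, leaving /d/ as coda.

goh.sid.kof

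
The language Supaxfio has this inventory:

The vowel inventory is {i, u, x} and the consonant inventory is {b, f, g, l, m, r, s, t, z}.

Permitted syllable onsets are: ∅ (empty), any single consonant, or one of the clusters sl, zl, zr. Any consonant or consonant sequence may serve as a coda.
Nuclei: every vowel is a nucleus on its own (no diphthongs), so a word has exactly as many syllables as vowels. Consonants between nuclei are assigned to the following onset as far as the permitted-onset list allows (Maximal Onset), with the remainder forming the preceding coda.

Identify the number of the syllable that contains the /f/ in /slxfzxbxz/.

1

Vowels present: x, x, x; each is a nucleus, giving 3 syllables.
/x…x/ gap (V1→V2): /fz/ splits as /f/ + /z/ (/z/ is the longest suffix that is a licit onset).
/x…x/ gap (V2→V3): /b/ → onset of the next syllable (single consonants are always licit onsets).
Syllabification: slxf.zx.bxz.
The /f/ is in the coda of syllable 1 (/slxf/).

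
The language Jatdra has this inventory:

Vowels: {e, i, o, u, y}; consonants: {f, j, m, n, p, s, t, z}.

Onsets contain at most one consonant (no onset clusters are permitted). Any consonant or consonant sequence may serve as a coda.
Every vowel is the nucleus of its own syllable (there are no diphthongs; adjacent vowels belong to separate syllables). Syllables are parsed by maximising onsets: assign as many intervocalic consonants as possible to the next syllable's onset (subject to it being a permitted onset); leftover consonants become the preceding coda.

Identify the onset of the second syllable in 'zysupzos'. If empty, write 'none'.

s

Nuclei (vowels): y, u, o → 3 syllables.
/y…u/ gap (V1→V2): /s/ is a single consonant, so it becomes the next onset.
/u…o/ gap (V2→V3): cluster /pz/ — the longest permitted-onset suffix is /z/; onset = /z/, preceding coda = /p/.
So the parse is zy.sup.zos.
Syllable 2 is /sup/: onset /s/, nucleus /u/, coda /p/.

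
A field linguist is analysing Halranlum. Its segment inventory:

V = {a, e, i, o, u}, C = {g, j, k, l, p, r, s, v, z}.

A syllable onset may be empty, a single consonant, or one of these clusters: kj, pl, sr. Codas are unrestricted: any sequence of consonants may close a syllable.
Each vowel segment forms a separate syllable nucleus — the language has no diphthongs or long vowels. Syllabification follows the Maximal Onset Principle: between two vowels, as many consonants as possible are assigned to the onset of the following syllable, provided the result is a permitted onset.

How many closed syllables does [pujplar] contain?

2

Vowels present: u, a; each is a nucleus, giving 2 syllables.
σ1/σ2 boundary: /jpl/ splits as /j/ + /pl/ (/pl/ is the longest suffix that is a licit onset).
Result: puj.plar.
Classifying each syllable: /puj/ (closed), /plar/ (closed).
Closed syllables: 2.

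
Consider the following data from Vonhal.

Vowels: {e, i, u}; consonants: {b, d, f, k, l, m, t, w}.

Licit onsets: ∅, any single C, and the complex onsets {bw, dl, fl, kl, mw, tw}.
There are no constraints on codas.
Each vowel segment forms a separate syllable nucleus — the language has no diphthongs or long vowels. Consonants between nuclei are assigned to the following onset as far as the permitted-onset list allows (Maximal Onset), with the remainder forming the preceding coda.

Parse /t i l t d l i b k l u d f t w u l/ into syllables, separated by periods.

tilt.dlib.kludf.twul

Nuclei (vowels): i, i, u, u → 4 syllables.
σ1/σ2 boundary: /ltdl/ — longest licit onset from the right is /dl/, leaving /lt/ as coda.
σ2/σ3 boundary: cluster /bkl/ — the longest permitted-onset suffix is /kl/; onset = /kl/, preceding coda = /b/.
σ3/σ4 boundary: /dftw/; trying suffixes from longest down, /tw/ is the first permitted one, so coda /df/ | onset /tw/.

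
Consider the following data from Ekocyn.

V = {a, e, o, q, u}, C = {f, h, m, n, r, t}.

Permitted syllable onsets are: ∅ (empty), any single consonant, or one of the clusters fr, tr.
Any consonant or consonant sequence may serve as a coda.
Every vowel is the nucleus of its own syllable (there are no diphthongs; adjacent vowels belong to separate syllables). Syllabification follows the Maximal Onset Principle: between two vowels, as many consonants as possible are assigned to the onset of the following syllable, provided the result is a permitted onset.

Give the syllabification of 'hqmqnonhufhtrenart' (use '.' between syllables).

Nuclei (vowels): q, q, o, u, e, a → 6 syllables.
Between /q/ (V1) and /q/ (V2): /m/ is a single consonant, so it becomes the next onset.
Between /q/ (V2) and /o/ (V3): just /n/ — single C goes to the following onset.
Between /o/ (V3) and /u/ (V4): /nh/ splits as /n/ + /h/ (/h/ is the longest suffix that is a licit onset).
Between /u/ (V4) and /e/ (V5): /fhtr/; trying suffixes from longest down, /tr/ is the first permitted one, so coda /fh/ | onset /tr/.
Between /e/ (V5) and /a/ (V6): /n/ is a single consonant, so it becomes the next onset.

hq.mq.non.hufh.tre.nart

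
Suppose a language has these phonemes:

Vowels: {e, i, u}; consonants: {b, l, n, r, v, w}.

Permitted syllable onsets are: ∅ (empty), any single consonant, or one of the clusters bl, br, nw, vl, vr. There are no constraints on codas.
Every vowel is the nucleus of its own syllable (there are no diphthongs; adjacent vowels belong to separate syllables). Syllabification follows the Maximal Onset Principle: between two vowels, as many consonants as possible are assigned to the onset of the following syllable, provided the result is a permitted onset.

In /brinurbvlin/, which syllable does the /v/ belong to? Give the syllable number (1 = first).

3

Nuclei (vowels): i, u, i → 3 syllables.
Between /i/ (V1) and /u/ (V2): /n/ → onset of the next syllable (single consonants are always licit onsets).
Between /u/ (V2) and /i/ (V3): cluster /rbvl/ — the longest permitted-onset suffix is /vl/; onset = /vl/, preceding coda = /rb/.
Syllabification: bri.nurb.vlin.
The /v/ is in the onset of syllable 3 (/vlin/).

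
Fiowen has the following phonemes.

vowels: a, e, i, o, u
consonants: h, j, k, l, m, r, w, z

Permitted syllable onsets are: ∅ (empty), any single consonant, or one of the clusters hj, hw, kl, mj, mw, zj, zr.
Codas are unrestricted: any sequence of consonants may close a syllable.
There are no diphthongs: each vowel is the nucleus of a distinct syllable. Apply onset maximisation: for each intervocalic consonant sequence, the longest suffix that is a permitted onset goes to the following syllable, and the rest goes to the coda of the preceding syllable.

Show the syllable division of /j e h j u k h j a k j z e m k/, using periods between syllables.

The vowels are e, u, a, e — 4 nuclei, so 4 syllables.
V1 /e/ – V2 /u/: /hj/ is a licit onset in full, so it all attaches to the next syllable.
V2 /u/ – V3 /a/: cluster /khj/ — the longest permitted-onset suffix is /hj/; onset = /hj/, preceding coda = /k/.
V3 /a/ – V4 /e/: /kjz/; trying suffixes from longest down, /z/ is the first permitted one, so coda /kj/ | onset /z/.

je.hjuk.hjakj.zemk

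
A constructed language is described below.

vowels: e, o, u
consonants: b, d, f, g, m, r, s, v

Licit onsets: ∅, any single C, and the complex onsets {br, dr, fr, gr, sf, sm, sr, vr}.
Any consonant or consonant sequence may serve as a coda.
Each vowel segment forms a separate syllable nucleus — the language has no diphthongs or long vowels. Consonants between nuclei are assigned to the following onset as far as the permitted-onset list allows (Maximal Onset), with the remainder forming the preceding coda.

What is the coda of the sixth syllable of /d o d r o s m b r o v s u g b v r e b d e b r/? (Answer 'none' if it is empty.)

br

Nuclei (vowels): o, o, o, u, e, e → 6 syllables.
σ1/σ2 boundary: cluster /dr/ — /dr/ is itself a permitted onset, so the whole cluster goes right; preceding coda = ∅.
σ2/σ3 boundary: /smbr/ — longest licit onset from the right is /br/, leaving /sm/ as coda.
σ3/σ4 boundary: /vs/; trying suffixes from longest down, /s/ is the first permitted one, so coda /v/ | onset /s/.
σ4/σ5 boundary: /gbvr/ splits as /gb/ + /vr/ (/vr/ is the longest suffix that is a licit onset).
σ5/σ6 boundary: /bd/; trying suffixes from longest down, /d/ is the first permitted one, so coda /b/ | onset /d/.
Putting it together: do.drosm.brov.sugb.vreb.debr.
Syllable 6 is /debr/: onset /d/, nucleus /e/, coda /br/.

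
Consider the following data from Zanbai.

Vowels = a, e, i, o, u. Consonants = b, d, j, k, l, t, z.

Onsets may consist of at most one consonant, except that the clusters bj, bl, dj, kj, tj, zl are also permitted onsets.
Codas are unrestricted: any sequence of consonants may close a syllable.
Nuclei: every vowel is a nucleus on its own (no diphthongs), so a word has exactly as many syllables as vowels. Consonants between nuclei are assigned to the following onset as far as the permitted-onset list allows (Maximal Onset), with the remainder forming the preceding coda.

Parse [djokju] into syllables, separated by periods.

The vowels are o, u — 2 nuclei, so 2 syllables.
/o…u/ gap (V1→V2): /kj/ is a licit onset in full, so it all attaches to the next syllable.

djo.kju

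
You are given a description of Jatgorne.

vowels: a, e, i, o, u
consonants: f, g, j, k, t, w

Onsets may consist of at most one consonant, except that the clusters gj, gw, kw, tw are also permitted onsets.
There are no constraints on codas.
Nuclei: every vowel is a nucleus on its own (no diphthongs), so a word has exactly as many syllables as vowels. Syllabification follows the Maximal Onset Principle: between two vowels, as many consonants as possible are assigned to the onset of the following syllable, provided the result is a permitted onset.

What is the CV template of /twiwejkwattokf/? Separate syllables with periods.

CCV.CVC.CCVC.CVCC

Vowels present: i, e, a, o; each is a nucleus, giving 4 syllables.
V1 /i/ – V2 /e/: just /w/ — single C goes to the following onset.
V2 /e/ – V3 /a/: /jkw/ splits as /j/ + /kw/ (/kw/ is the longest suffix that is a licit onset).
V3 /a/ – V4 /o/: /tt/ splits as /t/ + /t/ (/t/ is the longest suffix that is a licit onset).
Syllabification: twi.wej.kwat.tokf.
Mapping each syllable to C/V: /twi/ → CCV, /wej/ → CVC, /kwat/ → CCVC, /tokf/ → CVCC.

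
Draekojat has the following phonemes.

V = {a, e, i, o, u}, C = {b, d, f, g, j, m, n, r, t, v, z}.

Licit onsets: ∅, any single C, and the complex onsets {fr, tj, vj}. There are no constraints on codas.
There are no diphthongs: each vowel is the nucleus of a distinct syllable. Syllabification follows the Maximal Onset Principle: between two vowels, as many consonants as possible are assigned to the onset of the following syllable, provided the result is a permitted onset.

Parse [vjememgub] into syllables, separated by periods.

Nuclei (vowels): e, e, u → 3 syllables.
Between /e/ (V1) and /e/ (V2): /m/ → onset of the next syllable (single consonants are always licit onsets).
Between /e/ (V2) and /u/ (V3): /mg/; trying suffixes from longest down, /g/ is the first permitted one, so coda /m/ | onset /g/.

vje.mem.gub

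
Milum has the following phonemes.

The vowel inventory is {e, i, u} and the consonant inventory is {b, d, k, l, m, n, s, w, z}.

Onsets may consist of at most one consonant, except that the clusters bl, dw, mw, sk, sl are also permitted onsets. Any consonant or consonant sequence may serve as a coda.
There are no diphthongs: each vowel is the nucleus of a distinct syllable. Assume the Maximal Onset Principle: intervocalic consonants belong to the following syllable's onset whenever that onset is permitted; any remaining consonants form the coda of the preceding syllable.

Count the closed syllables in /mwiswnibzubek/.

The vowels are i, i, u, e — 4 nuclei, so 4 syllables.
V1 /i/ – V2 /i/: /swn/ — longest licit onset from the right is /n/, leaving /sw/ as coda.
V2 /i/ – V3 /u/: /bz/; trying suffixes from longest down, /z/ is the first permitted one, so coda /b/ | onset /z/.
V3 /u/ – V4 /e/: /b/ is a single consonant, so it becomes the next onset.
Result: mwisw.nib.zu.bek.
Classifying each syllable: /mwisw/ (closed), /nib/ (closed), /zu/ (open), /bek/ (closed).
Closed syllables: 3.

3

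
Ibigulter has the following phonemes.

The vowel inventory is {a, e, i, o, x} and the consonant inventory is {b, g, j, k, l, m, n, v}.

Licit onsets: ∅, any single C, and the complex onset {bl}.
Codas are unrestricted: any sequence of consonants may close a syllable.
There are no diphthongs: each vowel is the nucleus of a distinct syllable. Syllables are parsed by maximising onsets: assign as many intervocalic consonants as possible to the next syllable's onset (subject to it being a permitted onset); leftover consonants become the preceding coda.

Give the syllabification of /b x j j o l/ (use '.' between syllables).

Nuclei (vowels): x, o → 2 syllables.
σ1/σ2 boundary: /jj/ — longest licit onset from the right is /j/, leaving /j/ as coda.

bxj.jol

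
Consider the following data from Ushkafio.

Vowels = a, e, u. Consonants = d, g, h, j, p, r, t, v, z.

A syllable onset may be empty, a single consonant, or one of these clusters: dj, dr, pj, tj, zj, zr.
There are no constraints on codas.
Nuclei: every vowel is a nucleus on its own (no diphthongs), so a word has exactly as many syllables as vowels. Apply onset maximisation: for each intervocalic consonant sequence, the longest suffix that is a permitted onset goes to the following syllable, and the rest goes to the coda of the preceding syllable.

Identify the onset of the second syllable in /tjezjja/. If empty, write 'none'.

j

Nuclei (vowels): e, a → 2 syllables.
σ1/σ2 boundary: cluster /zjj/ — the longest permitted-onset suffix is /j/; onset = /j/, preceding coda = /zj/.
Result: tjezj.ja.
Syllable 2 is /ja/: onset /j/, nucleus /a/, coda ∅.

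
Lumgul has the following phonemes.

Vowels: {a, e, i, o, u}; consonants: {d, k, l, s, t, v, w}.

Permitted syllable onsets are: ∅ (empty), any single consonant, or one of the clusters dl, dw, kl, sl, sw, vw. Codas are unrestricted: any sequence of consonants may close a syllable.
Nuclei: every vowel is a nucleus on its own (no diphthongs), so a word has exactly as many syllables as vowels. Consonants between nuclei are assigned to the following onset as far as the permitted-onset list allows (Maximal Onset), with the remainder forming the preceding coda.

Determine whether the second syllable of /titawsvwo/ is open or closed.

The vowels are i, a, o — 3 nuclei, so 3 syllables.
σ1/σ2 boundary: just /t/ — single C goes to the following onset.
σ2/σ3 boundary: /wsvw/ splits as /ws/ + /vw/ (/vw/ is the longest suffix that is a licit onset).
Syllabification: ti.taws.vwo.
Syllable 2 is /taws/ with coda /ws/, so it is closed.

closed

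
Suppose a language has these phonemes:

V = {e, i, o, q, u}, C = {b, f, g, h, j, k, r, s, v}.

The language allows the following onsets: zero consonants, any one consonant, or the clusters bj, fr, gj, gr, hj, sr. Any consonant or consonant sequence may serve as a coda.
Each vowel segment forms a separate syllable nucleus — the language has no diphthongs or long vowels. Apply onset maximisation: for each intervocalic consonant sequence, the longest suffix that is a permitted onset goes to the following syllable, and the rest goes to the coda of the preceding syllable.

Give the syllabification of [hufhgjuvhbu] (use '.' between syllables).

The vowels are u, u, u — 3 nuclei, so 3 syllables.
Between /u/ (V1) and /u/ (V2): /fhgj/; trying suffixes from longest down, /gj/ is the first permitted one, so coda /fh/ | onset /gj/.
Between /u/ (V2) and /u/ (V3): /vhb/ splits as /vh/ + /b/ (/b/ is the longest suffix that is a licit onset).

hufh.gjuvh.bu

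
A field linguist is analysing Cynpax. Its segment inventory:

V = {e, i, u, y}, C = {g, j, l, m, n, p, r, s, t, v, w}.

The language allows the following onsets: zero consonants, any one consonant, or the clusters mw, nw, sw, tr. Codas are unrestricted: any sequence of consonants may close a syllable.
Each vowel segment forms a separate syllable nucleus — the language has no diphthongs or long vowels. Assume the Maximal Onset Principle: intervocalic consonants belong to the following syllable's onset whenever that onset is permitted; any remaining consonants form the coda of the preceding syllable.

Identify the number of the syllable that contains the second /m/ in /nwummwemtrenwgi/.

2

Nuclei (vowels): u, e, e, i → 4 syllables.
V1 /u/ – V2 /e/: /mmw/ — longest licit onset from the right is /mw/, leaving /m/ as coda.
V2 /e/ – V3 /e/: /mtr/ — longest licit onset from the right is /tr/, leaving /m/ as coda.
V3 /e/ – V4 /i/: cluster /nwg/ — the longest permitted-onset suffix is /g/; onset = /g/, preceding coda = /nw/.
Putting it together: nwum.mwem.trenw.gi.
The second /m/ is in the onset of syllable 2 (/mwem/).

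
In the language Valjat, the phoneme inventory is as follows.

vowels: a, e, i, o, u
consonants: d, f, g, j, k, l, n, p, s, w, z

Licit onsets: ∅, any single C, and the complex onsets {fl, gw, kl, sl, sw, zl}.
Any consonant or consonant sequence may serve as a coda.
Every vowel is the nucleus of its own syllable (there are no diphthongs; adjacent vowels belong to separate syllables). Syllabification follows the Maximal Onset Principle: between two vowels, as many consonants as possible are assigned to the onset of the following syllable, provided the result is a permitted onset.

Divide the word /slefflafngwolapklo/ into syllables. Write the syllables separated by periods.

slef.flafn.gwo.lap.klo

Vowels present: e, a, o, a, o; each is a nucleus, giving 5 syllables.
σ1/σ2 boundary: cluster /ffl/ — the longest permitted-onset suffix is /fl/; onset = /fl/, preceding coda = /f/.
σ2/σ3 boundary: cluster /fngw/ — the longest permitted-onset suffix is /gw/; onset = /gw/, preceding coda = /fn/.
σ3/σ4 boundary: /l/ → onset of the next syllable (single consonants are always licit onsets).
σ4/σ5 boundary: /pkl/; trying suffixes from longest down, /kl/ is the first permitted one, so coda /p/ | onset /kl/.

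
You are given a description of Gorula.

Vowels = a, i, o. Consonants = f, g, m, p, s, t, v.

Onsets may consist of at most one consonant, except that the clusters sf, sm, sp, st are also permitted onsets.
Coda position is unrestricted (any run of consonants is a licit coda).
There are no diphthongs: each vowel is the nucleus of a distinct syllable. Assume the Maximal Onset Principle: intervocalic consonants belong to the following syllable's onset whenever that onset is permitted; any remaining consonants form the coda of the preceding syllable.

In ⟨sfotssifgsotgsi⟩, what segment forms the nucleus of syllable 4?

i

Vowels present: o, i, o, i; each is a nucleus, giving 4 syllables.
The fourth nucleus (vowel 4 from the left) is /i/.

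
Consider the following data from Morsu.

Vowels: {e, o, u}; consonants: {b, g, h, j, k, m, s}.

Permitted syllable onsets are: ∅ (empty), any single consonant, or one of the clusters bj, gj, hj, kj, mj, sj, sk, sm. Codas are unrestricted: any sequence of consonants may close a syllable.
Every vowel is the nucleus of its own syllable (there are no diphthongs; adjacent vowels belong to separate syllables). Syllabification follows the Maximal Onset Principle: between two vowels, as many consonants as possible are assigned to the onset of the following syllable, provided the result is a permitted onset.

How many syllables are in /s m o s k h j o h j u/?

Nuclei (vowels): o, o, u → 3 syllables.

3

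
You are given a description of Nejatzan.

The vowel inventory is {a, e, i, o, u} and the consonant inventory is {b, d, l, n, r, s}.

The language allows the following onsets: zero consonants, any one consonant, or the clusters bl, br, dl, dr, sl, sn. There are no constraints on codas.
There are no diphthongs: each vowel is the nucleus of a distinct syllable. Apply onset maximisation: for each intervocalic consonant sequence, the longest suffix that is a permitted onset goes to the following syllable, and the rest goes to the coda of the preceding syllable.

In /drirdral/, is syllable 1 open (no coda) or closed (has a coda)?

Vowels present: i, a; each is a nucleus, giving 2 syllables.
Between /i/ (V1) and /a/ (V2): /rdr/; trying suffixes from longest down, /dr/ is the first permitted one, so coda /r/ | onset /dr/.
Syllabification: drir.dral.
Syllable 1 is /drir/ with coda /r/, so it is closed.

closed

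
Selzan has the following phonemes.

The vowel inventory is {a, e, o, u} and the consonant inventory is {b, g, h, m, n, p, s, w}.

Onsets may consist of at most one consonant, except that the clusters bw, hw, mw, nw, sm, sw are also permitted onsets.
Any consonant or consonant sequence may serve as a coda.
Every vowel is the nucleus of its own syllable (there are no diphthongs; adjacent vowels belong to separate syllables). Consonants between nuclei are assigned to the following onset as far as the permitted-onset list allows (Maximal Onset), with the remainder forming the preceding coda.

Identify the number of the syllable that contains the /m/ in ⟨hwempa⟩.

Nuclei (vowels): e, a → 2 syllables.
/e…a/ gap (V1→V2): cluster /mp/ — the longest permitted-onset suffix is /p/; onset = /p/, preceding coda = /m/.
Syllabification: hwem.pa.
The /m/ is in the coda of syllable 1 (/hwem/).

1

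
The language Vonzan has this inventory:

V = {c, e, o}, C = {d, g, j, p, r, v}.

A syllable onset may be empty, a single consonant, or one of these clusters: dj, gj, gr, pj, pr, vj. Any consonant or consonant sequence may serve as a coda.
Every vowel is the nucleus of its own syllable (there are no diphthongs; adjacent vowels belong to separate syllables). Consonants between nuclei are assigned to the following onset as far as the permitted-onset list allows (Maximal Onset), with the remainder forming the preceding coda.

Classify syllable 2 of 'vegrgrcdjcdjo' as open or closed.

open

Vowels present: e, c, c, o; each is a nucleus, giving 4 syllables.
V1 /e/ – V2 /c/: /grgr/ splits as /gr/ + /gr/ (/gr/ is the longest suffix that is a licit onset).
V2 /c/ – V3 /c/: /dj/ is a licit onset in full, so it all attaches to the next syllable.
V3 /c/ – V4 /o/: cluster /dj/ — /dj/ is itself a permitted onset, so the whole cluster goes right; preceding coda = ∅.
Syllabification: vegr.grc.djc.djo.
Syllable 2 is /grc/; it ends in its nucleus with no coda, so it is open.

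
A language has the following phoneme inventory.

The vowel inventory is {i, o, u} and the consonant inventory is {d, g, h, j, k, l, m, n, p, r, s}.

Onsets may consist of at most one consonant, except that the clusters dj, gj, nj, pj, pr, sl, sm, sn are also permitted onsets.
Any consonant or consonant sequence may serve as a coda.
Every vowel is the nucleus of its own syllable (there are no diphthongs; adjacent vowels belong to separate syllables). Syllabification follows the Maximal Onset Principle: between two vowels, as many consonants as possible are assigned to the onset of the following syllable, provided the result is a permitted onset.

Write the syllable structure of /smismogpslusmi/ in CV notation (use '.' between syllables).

CCV.CCVCC.CCV.CCV

The vowels are i, o, u, i — 4 nuclei, so 4 syllables.
V1 /i/ – V2 /o/: cluster /sm/ — /sm/ is itself a permitted onset, so the whole cluster goes right; preceding coda = ∅.
V2 /o/ – V3 /u/: cluster /gpsl/ — the longest permitted-onset suffix is /sl/; onset = /sl/, preceding coda = /gp/.
V3 /u/ – V4 /i/: /sm/ — entire cluster is a permitted onset → onset /sm/, coda ∅.
Syllabification: smi.smogp.slu.smi.
Mapping each syllable to C/V: /smi/ → CCV, /smogp/ → CCVCC, /slu/ → CCV, /smi/ → CCV.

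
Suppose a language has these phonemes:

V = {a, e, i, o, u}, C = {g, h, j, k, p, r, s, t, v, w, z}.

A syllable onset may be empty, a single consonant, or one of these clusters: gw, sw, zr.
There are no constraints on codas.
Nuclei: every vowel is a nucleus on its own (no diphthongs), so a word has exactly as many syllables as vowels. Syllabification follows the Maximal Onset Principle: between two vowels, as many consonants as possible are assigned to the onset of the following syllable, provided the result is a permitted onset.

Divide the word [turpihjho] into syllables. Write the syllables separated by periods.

tur.pihj.ho

The vowels are u, i, o — 3 nuclei, so 3 syllables.
V1 /u/ – V2 /i/: /rp/ splits as /r/ + /p/ (/p/ is the longest suffix that is a licit onset).
V2 /i/ – V3 /o/: /hjh/; trying suffixes from longest down, /h/ is the first permitted one, so coda /hj/ | onset /h/.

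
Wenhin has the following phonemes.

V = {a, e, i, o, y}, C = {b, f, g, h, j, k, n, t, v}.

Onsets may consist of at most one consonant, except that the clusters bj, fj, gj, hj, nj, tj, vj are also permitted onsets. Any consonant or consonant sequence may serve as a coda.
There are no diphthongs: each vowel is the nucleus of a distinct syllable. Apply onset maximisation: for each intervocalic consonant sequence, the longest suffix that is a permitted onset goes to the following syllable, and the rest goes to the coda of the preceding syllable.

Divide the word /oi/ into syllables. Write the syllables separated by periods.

The vowels are o, i — 2 nuclei, so 2 syllables.
/o…i/ gap (V1→V2): no consonants, so the boundary falls immediately after /o/.

o.i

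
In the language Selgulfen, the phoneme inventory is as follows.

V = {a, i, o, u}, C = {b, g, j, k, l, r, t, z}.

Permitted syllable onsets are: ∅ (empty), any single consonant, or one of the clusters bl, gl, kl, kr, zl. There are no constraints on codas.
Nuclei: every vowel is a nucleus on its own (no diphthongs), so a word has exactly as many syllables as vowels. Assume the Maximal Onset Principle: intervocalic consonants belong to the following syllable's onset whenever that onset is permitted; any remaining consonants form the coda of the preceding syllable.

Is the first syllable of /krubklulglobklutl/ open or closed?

closed

The vowels are u, u, o, u — 4 nuclei, so 4 syllables.
σ1/σ2 boundary: /bkl/ splits as /b/ + /kl/ (/kl/ is the longest suffix that is a licit onset).
σ2/σ3 boundary: /lgl/ splits as /l/ + /gl/ (/gl/ is the longest suffix that is a licit onset).
σ3/σ4 boundary: /bkl/ — longest licit onset from the right is /kl/, leaving /b/ as coda.
So the parse is krub.klul.glob.klutl.
Syllable 1 is /krub/ with coda /b/, so it is closed.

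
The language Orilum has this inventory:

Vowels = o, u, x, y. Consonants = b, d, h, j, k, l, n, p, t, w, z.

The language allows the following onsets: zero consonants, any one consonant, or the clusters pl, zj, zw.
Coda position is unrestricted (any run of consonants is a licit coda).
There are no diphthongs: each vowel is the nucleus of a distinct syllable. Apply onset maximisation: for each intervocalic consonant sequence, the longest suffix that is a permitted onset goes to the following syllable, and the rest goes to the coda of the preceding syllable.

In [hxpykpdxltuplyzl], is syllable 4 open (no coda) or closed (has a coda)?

The vowels are x, y, x, u, y — 5 nuclei, so 5 syllables.
V1 /x/ – V2 /y/: /p/ is a single consonant, so it becomes the next onset.
V2 /y/ – V3 /x/: /kpd/; trying suffixes from longest down, /d/ is the first permitted one, so coda /kp/ | onset /d/.
V3 /x/ – V4 /u/: /lt/; trying suffixes from longest down, /t/ is the first permitted one, so coda /l/ | onset /t/.
V4 /u/ – V5 /y/: /pl/ is a licit onset in full, so it all attaches to the next syllable.
Result: hx.pykp.dxl.tu.plyzl.
Syllable 4 is /tu/; it ends in its nucleus with no coda, so it is open.

open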